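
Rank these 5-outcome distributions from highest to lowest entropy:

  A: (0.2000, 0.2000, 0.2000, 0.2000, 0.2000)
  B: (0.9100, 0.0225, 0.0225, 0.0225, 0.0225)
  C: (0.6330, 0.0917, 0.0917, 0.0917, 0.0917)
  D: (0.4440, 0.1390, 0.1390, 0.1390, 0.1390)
A > D > C > B

Key insight: Entropy is maximized by uniform distributions and minimized by concentrated distributions.

Entropies:
  H(A) = 2.3219 bits
  H(B) = 0.6165 bits
  H(C) = 1.6823 bits
  H(D) = 2.1029 bits

Ranking: A > D > C > B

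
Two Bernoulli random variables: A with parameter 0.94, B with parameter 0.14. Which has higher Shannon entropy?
B

For binary distributions, entropy is maximized at p=0.5 and decreases as p moves toward 0 or 1.

H(A) = H(0.94) = 0.3274 bits
H(B) = H(0.14) = 0.5842 bits

Distribution B (p=0.14) is closer to uniform (p=0.5), so it has higher entropy.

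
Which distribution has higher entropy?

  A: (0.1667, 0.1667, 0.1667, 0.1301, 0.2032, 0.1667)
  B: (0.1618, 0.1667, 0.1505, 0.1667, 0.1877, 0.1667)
B

Both distributions are close to uniform, making this a harder comparison.

H(A) = 2.5733 bits
H(B) = 2.5818 bits

The distribution closer to uniform has higher entropy.
Answer: B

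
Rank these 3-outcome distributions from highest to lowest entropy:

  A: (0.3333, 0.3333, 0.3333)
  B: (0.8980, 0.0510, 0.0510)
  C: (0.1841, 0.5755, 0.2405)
A > C > B

Key insight: Entropy is maximized by uniform distributions and minimized by concentrated distributions.

- Uniform distributions have maximum entropy log₂(3) = 1.5850 bits
- The more "peaked" or concentrated a distribution, the lower its entropy

Entropies:
  H(A) = 1.5850 bits
  H(B) = 0.5773 bits
  H(C) = 1.4026 bits

Ranking: A > C > B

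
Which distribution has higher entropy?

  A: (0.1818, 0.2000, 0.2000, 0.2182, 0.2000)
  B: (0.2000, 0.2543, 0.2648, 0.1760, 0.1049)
A

Both distributions are close to uniform, making this a harder comparison.

H(A) = 2.3195 bits
H(B) = 2.2567 bits

The distribution closer to uniform has higher entropy.
Answer: A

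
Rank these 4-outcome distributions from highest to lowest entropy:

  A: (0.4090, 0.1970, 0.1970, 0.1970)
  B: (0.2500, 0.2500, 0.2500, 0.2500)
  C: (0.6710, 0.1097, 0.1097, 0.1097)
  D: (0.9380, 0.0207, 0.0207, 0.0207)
B > A > C > D

Key insight: Entropy is maximized by uniform distributions and minimized by concentrated distributions.

Entropies:
  H(A) = 1.9127 bits
  H(B) = 2.0000 bits
  H(C) = 1.4354 bits
  H(D) = 0.4336 bits

Ranking: B > A > C > D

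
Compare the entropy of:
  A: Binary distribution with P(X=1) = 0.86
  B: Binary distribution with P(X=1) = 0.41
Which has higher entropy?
B

For binary distributions, entropy is maximized at p=0.5 and decreases as p moves toward 0 or 1.

H(A) = H(0.86) = 0.5842 bits
H(B) = H(0.41) = 0.9765 bits

Distribution B (p=0.41) is closer to uniform (p=0.5), so it has higher entropy.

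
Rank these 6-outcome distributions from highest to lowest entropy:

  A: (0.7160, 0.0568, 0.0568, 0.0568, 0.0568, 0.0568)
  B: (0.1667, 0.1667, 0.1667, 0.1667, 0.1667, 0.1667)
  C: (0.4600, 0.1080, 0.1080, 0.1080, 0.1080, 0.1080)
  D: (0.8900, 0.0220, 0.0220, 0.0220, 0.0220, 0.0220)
B > C > A > D

Key insight: Entropy is maximized by uniform distributions and minimized by concentrated distributions.

Entropies:
  H(A) = 1.5203 bits
  H(B) = 2.5850 bits
  H(C) = 2.2492 bits
  H(D) = 0.7553 bits

Ranking: B > C > A > D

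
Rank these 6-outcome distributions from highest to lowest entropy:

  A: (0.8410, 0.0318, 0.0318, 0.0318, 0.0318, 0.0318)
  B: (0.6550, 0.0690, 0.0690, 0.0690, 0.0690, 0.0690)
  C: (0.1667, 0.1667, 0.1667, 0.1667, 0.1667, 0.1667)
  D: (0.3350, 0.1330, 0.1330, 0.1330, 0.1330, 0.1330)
C > D > B > A

Key insight: Entropy is maximized by uniform distributions and minimized by concentrated distributions.

Entropies:
  H(A) = 1.0011 bits
  H(B) = 1.7306 bits
  H(C) = 2.5850 bits
  H(D) = 2.4640 bits

Ranking: C > D > B > A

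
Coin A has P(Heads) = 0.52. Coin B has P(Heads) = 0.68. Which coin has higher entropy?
A

For binary distributions, entropy is maximized at p=0.5 and decreases as p moves toward 0 or 1.

H(A) = H(0.52) = 0.9988 bits
H(B) = H(0.68) = 0.9044 bits

Distribution A (p=0.52) is closer to uniform (p=0.5), so it has higher entropy.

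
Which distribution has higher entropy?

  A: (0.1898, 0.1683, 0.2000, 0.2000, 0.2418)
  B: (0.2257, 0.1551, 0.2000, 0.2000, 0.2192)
A

Both distributions are close to uniform, making this a harder comparison.

H(A) = 2.3118 bits
H(B) = 2.3105 bits

The distribution closer to uniform has higher entropy.
Answer: A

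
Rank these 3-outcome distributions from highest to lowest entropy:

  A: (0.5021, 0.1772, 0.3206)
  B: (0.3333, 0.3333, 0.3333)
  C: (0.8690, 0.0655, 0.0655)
B > A > C

Key insight: Entropy is maximized by uniform distributions and minimized by concentrated distributions.

- Uniform distributions have maximum entropy log₂(3) = 1.5850 bits
- The more "peaked" or concentrated a distribution, the lower its entropy

Entropies:
  H(A) = 1.4676 bits
  H(B) = 1.5850 bits
  H(C) = 0.6912 bits

Ranking: B > A > C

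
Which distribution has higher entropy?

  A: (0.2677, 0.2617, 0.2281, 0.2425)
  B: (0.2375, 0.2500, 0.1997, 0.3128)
A

Both distributions are close to uniform, making this a harder comparison.

H(A) = 1.9971 bits
H(B) = 1.9812 bits

The distribution closer to uniform has higher entropy.
Answer: A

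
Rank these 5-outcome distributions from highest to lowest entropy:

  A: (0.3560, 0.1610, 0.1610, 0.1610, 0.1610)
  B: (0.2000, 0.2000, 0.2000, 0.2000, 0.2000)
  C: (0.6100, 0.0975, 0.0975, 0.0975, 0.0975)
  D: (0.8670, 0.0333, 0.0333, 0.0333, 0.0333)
B > A > C > D

Key insight: Entropy is maximized by uniform distributions and minimized by concentrated distributions.

Entropies:
  H(A) = 2.2273 bits
  H(B) = 2.3219 bits
  H(C) = 1.7448 bits
  H(D) = 0.8316 bits

Ranking: B > A > C > D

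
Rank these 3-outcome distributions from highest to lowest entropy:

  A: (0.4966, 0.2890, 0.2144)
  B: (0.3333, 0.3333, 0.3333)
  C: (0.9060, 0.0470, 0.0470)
B > A > C

Key insight: Entropy is maximized by uniform distributions and minimized by concentrated distributions.

- Uniform distributions have maximum entropy log₂(3) = 1.5850 bits
- The more "peaked" or concentrated a distribution, the lower its entropy

Entropies:
  H(A) = 1.4954 bits
  H(B) = 1.5850 bits
  H(C) = 0.5437 bits

Ranking: B > A > C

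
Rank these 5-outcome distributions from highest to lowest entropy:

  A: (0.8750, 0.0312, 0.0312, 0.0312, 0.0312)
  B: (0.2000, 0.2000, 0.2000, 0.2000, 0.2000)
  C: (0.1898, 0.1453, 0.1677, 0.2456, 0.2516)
B > C > A

Key insight: Entropy is maximized by uniform distributions and minimized by concentrated distributions.

- Uniform distributions have maximum entropy log₂(5) = 2.3219 bits
- The more "peaked" or concentrated a distribution, the lower its entropy

Entropies:
  H(A) = 0.7936 bits
  H(B) = 2.3219 bits
  H(C) = 2.2897 bits

Ranking: B > C > A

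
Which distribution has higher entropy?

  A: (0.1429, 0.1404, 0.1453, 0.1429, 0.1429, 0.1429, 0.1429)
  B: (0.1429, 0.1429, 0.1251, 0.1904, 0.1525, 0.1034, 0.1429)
A

Both distributions are close to uniform, making this a harder comparison.

H(A) = 2.8073 bits
H(B) = 2.7862 bits

The distribution closer to uniform has higher entropy.
Answer: A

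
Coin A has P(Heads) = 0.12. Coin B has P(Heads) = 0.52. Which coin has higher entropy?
B

For binary distributions, entropy is maximized at p=0.5 and decreases as p moves toward 0 or 1.

H(A) = H(0.12) = 0.5294 bits
H(B) = H(0.52) = 0.9988 bits

Distribution B (p=0.52) is closer to uniform (p=0.5), so it has higher entropy.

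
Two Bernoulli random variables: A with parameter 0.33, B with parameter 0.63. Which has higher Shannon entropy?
B

For binary distributions, entropy is maximized at p=0.5 and decreases as p moves toward 0 or 1.

H(A) = H(0.33) = 0.9149 bits
H(B) = H(0.63) = 0.9507 bits

Distribution B (p=0.63) is closer to uniform (p=0.5), so it has higher entropy.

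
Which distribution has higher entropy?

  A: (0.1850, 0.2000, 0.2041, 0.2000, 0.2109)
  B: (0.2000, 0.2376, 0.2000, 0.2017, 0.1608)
A

Both distributions are close to uniform, making this a harder comparison.

H(A) = 2.3206 bits
H(B) = 2.3112 bits

The distribution closer to uniform has higher entropy.
Answer: A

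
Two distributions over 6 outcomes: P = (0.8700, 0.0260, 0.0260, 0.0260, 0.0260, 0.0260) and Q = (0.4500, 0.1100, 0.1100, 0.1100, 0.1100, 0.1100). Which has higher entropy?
Q

P is highly concentrated on one outcome (87%), making it nearly deterministic. Q spreads its mass more evenly (max 45%). The more spread-out distribution has higher entropy: H(P) ≈ 0.859 bits, H(Q) ≈ 2.270 bits.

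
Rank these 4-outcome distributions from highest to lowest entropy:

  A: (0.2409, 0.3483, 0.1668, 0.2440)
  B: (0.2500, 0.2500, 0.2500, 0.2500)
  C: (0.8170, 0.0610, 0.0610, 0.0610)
B > A > C

Key insight: Entropy is maximized by uniform distributions and minimized by concentrated distributions.

- Uniform distributions have maximum entropy log₂(4) = 2.0000 bits
- The more "peaked" or concentrated a distribution, the lower its entropy

Entropies:
  H(A) = 1.9522 bits
  H(B) = 2.0000 bits
  H(C) = 0.9766 bits

Ranking: B > A > C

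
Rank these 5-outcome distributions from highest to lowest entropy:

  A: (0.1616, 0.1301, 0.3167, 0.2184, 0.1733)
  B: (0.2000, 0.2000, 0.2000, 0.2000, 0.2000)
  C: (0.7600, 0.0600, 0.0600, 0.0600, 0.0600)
B > A > C

Key insight: Entropy is maximized by uniform distributions and minimized by concentrated distributions.

- Uniform distributions have maximum entropy log₂(5) = 2.3219 bits
- The more "peaked" or concentrated a distribution, the lower its entropy

Entropies:
  H(A) = 2.2506 bits
  H(B) = 2.3219 bits
  H(C) = 1.2750 bits

Ranking: B > A > C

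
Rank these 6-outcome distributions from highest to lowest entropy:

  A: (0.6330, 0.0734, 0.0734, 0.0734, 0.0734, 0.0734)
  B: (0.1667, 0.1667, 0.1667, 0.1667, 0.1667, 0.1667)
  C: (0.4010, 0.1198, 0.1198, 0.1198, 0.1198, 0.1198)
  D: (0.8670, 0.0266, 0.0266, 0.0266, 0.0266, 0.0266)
B > C > A > D

Key insight: Entropy is maximized by uniform distributions and minimized by concentrated distributions.

Entropies:
  H(A) = 1.8005 bits
  H(B) = 2.5850 bits
  H(C) = 2.3624 bits
  H(D) = 0.8744 bits

Ranking: B > C > A > D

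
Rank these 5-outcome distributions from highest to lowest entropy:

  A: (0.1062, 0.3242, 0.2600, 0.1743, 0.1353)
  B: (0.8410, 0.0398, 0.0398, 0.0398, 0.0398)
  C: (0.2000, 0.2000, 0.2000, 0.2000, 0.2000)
C > A > B

Key insight: Entropy is maximized by uniform distributions and minimized by concentrated distributions.

- Uniform distributions have maximum entropy log₂(5) = 2.3219 bits
- The more "peaked" or concentrated a distribution, the lower its entropy

Entropies:
  H(A) = 2.2054 bits
  H(B) = 0.9499 bits
  H(C) = 2.3219 bits

Ranking: C > A > B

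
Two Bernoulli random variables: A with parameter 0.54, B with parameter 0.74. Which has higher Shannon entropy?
A

For binary distributions, entropy is maximized at p=0.5 and decreases as p moves toward 0 or 1.

H(A) = H(0.54) = 0.9954 bits
H(B) = H(0.74) = 0.8267 bits

Distribution A (p=0.54) is closer to uniform (p=0.5), so it has higher entropy.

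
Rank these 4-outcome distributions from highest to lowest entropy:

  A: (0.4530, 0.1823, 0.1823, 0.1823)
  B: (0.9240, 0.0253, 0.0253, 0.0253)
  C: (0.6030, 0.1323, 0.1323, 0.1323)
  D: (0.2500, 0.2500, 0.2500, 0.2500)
D > A > C > B

Key insight: Entropy is maximized by uniform distributions and minimized by concentrated distributions.

Entropies:
  H(A) = 1.8606 bits
  H(B) = 0.5084 bits
  H(C) = 1.5984 bits
  H(D) = 2.0000 bits

Ranking: D > A > C > B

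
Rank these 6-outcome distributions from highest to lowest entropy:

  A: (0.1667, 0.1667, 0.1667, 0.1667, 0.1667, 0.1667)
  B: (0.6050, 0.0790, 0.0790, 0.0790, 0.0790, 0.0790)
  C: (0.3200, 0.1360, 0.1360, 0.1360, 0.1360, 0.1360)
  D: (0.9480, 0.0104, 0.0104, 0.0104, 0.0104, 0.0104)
A > C > B > D

Key insight: Entropy is maximized by uniform distributions and minimized by concentrated distributions.

Entropies:
  H(A) = 2.5850 bits
  H(B) = 1.8851 bits
  H(C) = 2.4833 bits
  H(D) = 0.4156 bits

Ranking: A > C > B > D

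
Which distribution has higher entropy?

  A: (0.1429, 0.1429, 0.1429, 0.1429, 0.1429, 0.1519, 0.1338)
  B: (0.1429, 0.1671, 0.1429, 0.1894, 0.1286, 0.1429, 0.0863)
A

Both distributions are close to uniform, making this a harder comparison.

H(A) = 2.8065 bits
H(B) = 2.7747 bits

The distribution closer to uniform has higher entropy.
Answer: A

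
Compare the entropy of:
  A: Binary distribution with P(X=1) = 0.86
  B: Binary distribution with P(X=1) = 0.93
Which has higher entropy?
A

For binary distributions, entropy is maximized at p=0.5 and decreases as p moves toward 0 or 1.

H(A) = H(0.86) = 0.5842 bits
H(B) = H(0.93) = 0.3659 bits

Distribution A (p=0.86) is closer to uniform (p=0.5), so it has higher entropy.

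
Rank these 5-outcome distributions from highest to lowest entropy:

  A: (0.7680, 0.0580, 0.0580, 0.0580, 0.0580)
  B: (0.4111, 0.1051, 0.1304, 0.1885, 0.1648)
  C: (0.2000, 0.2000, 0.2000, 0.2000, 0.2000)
C > B > A

Key insight: Entropy is maximized by uniform distributions and minimized by concentrated distributions.

- Uniform distributions have maximum entropy log₂(5) = 2.3219 bits
- The more "peaked" or concentrated a distribution, the lower its entropy

Entropies:
  H(A) = 1.2455 bits
  H(B) = 2.1346 bits
  H(C) = 2.3219 bits

Ranking: C > B > A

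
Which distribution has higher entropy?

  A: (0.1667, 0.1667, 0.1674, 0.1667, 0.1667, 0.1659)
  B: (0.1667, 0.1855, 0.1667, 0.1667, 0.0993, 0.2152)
A

Both distributions are close to uniform, making this a harder comparison.

H(A) = 2.5850 bits
H(B) = 2.5511 bits

The distribution closer to uniform has higher entropy.
Answer: A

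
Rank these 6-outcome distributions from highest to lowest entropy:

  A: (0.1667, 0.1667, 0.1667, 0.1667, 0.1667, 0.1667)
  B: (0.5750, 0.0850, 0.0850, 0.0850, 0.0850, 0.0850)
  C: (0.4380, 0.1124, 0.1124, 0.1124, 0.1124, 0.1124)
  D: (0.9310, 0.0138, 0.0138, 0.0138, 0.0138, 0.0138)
A > C > B > D

Key insight: Entropy is maximized by uniform distributions and minimized by concentrated distributions.

Entropies:
  H(A) = 2.5850 bits
  H(B) = 1.9705 bits
  H(C) = 2.2938 bits
  H(D) = 0.5224 bits

Ranking: A > C > B > D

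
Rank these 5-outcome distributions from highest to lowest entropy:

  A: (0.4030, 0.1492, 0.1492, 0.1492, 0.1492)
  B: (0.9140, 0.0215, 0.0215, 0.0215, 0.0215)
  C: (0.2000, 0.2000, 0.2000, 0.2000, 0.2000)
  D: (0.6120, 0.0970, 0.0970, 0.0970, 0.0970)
C > A > D > B

Key insight: Entropy is maximized by uniform distributions and minimized by concentrated distributions.

Entropies:
  H(A) = 2.1667 bits
  H(B) = 0.5950 bits
  H(C) = 2.3219 bits
  H(D) = 1.7395 bits

Ranking: C > A > D > B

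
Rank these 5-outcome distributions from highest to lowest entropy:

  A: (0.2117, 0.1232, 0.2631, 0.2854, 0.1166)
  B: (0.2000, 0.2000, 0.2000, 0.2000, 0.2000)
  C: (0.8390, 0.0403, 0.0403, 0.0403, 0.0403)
B > A > C

Key insight: Entropy is maximized by uniform distributions and minimized by concentrated distributions.

- Uniform distributions have maximum entropy log₂(5) = 2.3219 bits
- The more "peaked" or concentrated a distribution, the lower its entropy

Entropies:
  H(A) = 2.2310 bits
  H(B) = 2.3219 bits
  H(C) = 0.9587 bits

Ranking: B > A > C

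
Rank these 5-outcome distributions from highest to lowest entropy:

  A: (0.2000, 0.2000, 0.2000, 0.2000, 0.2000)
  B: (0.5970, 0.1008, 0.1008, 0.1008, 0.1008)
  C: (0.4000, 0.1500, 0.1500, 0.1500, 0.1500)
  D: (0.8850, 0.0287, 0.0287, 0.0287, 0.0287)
A > C > B > D

Key insight: Entropy is maximized by uniform distributions and minimized by concentrated distributions.

Entropies:
  H(A) = 2.3219 bits
  H(B) = 1.7787 bits
  H(C) = 2.1710 bits
  H(D) = 0.7448 bits

Ranking: A > C > B > D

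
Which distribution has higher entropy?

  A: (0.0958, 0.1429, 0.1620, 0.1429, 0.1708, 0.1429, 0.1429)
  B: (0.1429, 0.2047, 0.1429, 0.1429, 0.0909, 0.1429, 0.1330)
A

Both distributions are close to uniform, making this a harder comparison.

H(A) = 2.7892 bits
H(B) = 2.7742 bits

The distribution closer to uniform has higher entropy.
Answer: A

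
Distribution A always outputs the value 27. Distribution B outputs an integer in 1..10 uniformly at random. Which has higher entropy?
B

A is deterministic, so H(A) = 0. B is uniform over 10 outcomes, so H(B) = log₂(10) = 3.322 bits. Any distribution with genuine randomness has higher entropy than a deterministic one.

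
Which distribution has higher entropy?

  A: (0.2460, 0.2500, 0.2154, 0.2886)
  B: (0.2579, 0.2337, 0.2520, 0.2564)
B

Both distributions are close to uniform, making this a harder comparison.

H(A) = 1.9922 bits
H(B) = 1.9989 bits

The distribution closer to uniform has higher entropy.
Answer: B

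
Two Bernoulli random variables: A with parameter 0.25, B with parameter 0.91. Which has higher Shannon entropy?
A

For binary distributions, entropy is maximized at p=0.5 and decreases as p moves toward 0 or 1.

H(A) = H(0.25) = 0.8113 bits
H(B) = H(0.91) = 0.4365 bits

Distribution A (p=0.25) is closer to uniform (p=0.5), so it has higher entropy.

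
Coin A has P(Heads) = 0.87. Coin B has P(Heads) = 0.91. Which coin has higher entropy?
A

For binary distributions, entropy is maximized at p=0.5 and decreases as p moves toward 0 or 1.

H(A) = H(0.87) = 0.5574 bits
H(B) = H(0.91) = 0.4365 bits

Distribution A (p=0.87) is closer to uniform (p=0.5), so it has higher entropy.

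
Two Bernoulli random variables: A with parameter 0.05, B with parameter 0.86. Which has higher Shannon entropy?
B

For binary distributions, entropy is maximized at p=0.5 and decreases as p moves toward 0 or 1.

H(A) = H(0.05) = 0.2864 bits
H(B) = H(0.86) = 0.5842 bits

Distribution B (p=0.86) is closer to uniform (p=0.5), so it has higher entropy.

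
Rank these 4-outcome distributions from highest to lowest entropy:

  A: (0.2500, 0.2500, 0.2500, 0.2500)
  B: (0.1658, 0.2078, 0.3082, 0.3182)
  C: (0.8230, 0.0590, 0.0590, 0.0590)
A > B > C

Key insight: Entropy is maximized by uniform distributions and minimized by concentrated distributions.

- Uniform distributions have maximum entropy log₂(4) = 2.0000 bits
- The more "peaked" or concentrated a distribution, the lower its entropy

Entropies:
  H(A) = 2.0000 bits
  H(B) = 1.9499 bits
  H(C) = 0.9540 bits

Ranking: A > B > C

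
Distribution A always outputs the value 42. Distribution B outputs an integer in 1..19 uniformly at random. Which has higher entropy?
B

A is deterministic, so H(A) = 0. B is uniform over 19 outcomes, so H(B) = log₂(19) = 4.248 bits. Any distribution with genuine randomness has higher entropy than a deterministic one.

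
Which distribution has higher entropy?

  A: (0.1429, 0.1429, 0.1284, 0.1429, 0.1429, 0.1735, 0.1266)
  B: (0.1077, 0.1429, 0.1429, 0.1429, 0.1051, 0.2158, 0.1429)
A

Both distributions are close to uniform, making this a harder comparison.

H(A) = 2.8004 bits
H(B) = 2.7694 bits

The distribution closer to uniform has higher entropy.
Answer: A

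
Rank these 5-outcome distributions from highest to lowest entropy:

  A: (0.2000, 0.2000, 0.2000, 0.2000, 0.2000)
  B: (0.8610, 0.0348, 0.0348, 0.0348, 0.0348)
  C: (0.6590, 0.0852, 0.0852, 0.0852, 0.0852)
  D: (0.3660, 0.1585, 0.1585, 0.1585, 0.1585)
A > D > C > B

Key insight: Entropy is maximized by uniform distributions and minimized by concentrated distributions.

Entropies:
  H(A) = 2.3219 bits
  H(B) = 0.8596 bits
  H(C) = 1.6078 bits
  H(D) = 2.2156 bits

Ranking: A > D > C > B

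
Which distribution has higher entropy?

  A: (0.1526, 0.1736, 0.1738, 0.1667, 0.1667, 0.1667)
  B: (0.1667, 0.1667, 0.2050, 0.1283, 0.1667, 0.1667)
A

Both distributions are close to uniform, making this a harder comparison.

H(A) = 2.5837 bits
H(B) = 2.5721 bits

The distribution closer to uniform has higher entropy.
Answer: A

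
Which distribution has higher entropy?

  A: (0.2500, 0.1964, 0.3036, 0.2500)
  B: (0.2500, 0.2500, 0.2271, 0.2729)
B

Both distributions are close to uniform, making this a harder comparison.

H(A) = 1.9833 bits
H(B) = 1.9970 bits

The distribution closer to uniform has higher entropy.
Answer: B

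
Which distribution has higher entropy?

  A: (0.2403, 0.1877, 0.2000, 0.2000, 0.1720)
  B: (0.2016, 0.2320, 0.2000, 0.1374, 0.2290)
A

Both distributions are close to uniform, making this a harder comparison.

H(A) = 2.3129 bits
H(B) = 2.2996 bits

The distribution closer to uniform has higher entropy.
Answer: A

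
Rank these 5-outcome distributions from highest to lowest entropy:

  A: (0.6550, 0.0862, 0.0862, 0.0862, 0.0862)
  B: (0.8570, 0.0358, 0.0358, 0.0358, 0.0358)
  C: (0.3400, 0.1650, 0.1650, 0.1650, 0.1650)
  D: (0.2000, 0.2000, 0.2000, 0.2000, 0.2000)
D > C > A > B

Key insight: Entropy is maximized by uniform distributions and minimized by concentrated distributions.

Entropies:
  H(A) = 1.6195 bits
  H(B) = 0.8780 bits
  H(C) = 2.2448 bits
  H(D) = 2.3219 bits

Ranking: D > C > A > B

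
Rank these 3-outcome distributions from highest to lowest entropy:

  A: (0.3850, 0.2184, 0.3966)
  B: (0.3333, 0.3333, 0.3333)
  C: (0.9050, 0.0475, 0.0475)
B > A > C

Key insight: Entropy is maximized by uniform distributions and minimized by concentrated distributions.

- Uniform distributions have maximum entropy log₂(3) = 1.5850 bits
- The more "peaked" or concentrated a distribution, the lower its entropy

Entropies:
  H(A) = 1.5387 bits
  H(B) = 1.5850 bits
  H(C) = 0.5479 bits

Ranking: B > A > C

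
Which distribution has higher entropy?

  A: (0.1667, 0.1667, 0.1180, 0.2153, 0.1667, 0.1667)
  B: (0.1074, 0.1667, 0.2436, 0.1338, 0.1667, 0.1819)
A

Both distributions are close to uniform, making this a harder comparison.

H(A) = 2.5642 bits
H(B) = 2.5391 bits

The distribution closer to uniform has higher entropy.
Answer: A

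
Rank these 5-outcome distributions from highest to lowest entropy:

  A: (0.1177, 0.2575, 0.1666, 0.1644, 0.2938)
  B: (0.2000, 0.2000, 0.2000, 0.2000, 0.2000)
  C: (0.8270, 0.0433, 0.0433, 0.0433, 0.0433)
B > A > C

Key insight: Entropy is maximized by uniform distributions and minimized by concentrated distributions.

- Uniform distributions have maximum entropy log₂(5) = 2.3219 bits
- The more "peaked" or concentrated a distribution, the lower its entropy

Entropies:
  H(A) = 2.2455 bits
  H(B) = 2.3219 bits
  H(C) = 1.0105 bits

Ranking: B > A > C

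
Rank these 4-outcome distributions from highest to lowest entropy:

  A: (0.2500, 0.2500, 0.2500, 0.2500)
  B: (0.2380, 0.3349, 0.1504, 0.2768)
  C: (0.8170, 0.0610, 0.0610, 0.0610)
A > B > C

Key insight: Entropy is maximized by uniform distributions and minimized by concentrated distributions.

- Uniform distributions have maximum entropy log₂(4) = 2.0000 bits
- The more "peaked" or concentrated a distribution, the lower its entropy

Entropies:
  H(A) = 2.0000 bits
  H(B) = 1.9453 bits
  H(C) = 0.9766 bits

Ranking: A > B > C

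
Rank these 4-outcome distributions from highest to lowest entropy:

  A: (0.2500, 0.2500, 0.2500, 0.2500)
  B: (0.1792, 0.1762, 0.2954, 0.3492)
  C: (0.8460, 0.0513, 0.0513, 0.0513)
A > B > C

Key insight: Entropy is maximized by uniform distributions and minimized by concentrated distributions.

- Uniform distributions have maximum entropy log₂(4) = 2.0000 bits
- The more "peaked" or concentrated a distribution, the lower its entropy

Entropies:
  H(A) = 2.0000 bits
  H(B) = 1.9356 bits
  H(C) = 0.8638 bits

Ranking: A > B > C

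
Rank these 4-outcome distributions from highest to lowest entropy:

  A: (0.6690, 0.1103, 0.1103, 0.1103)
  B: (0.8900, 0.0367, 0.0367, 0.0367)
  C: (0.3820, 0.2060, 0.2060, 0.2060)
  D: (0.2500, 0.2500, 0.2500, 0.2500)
D > C > A > B

Key insight: Entropy is maximized by uniform distributions and minimized by concentrated distributions.

Entropies:
  H(A) = 1.4406 bits
  H(B) = 0.6743 bits
  H(C) = 1.9389 bits
  H(D) = 2.0000 bits

Ranking: D > C > A > B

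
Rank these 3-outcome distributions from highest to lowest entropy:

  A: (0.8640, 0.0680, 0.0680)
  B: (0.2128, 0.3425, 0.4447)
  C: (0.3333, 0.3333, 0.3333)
C > B > A

Key insight: Entropy is maximized by uniform distributions and minimized by concentrated distributions.

- Uniform distributions have maximum entropy log₂(3) = 1.5850 bits
- The more "peaked" or concentrated a distribution, the lower its entropy

Entropies:
  H(A) = 0.7097 bits
  H(B) = 1.5244 bits
  H(C) = 1.5850 bits

Ranking: C > B > A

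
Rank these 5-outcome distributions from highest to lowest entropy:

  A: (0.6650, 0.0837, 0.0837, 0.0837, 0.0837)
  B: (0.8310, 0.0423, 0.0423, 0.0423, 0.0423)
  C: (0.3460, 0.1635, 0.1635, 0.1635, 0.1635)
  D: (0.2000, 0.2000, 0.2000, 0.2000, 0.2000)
D > C > A > B

Key insight: Entropy is maximized by uniform distributions and minimized by concentrated distributions.

Entropies:
  H(A) = 1.5900 bits
  H(B) = 0.9934 bits
  H(C) = 2.2384 bits
  H(D) = 2.3219 bits

Ranking: D > C > A > B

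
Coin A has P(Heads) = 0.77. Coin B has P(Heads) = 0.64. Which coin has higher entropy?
B

For binary distributions, entropy is maximized at p=0.5 and decreases as p moves toward 0 or 1.

H(A) = H(0.77) = 0.7780 bits
H(B) = H(0.64) = 0.9427 bits

Distribution B (p=0.64) is closer to uniform (p=0.5), so it has higher entropy.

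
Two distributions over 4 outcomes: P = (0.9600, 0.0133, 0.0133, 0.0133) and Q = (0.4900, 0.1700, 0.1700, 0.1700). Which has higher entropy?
Q

P is highly concentrated on one outcome (96%), making it nearly deterministic. Q spreads its mass more evenly (max 49%). The more spread-out distribution has higher entropy: H(P) ≈ 0.306 bits, H(Q) ≈ 1.808 bits.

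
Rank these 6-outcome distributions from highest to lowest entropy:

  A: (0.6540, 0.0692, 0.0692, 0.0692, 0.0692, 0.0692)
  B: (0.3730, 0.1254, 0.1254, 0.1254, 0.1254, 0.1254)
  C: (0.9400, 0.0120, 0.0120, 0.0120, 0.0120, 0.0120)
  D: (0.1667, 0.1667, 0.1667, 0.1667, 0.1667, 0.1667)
D > B > A > C

Key insight: Entropy is maximized by uniform distributions and minimized by concentrated distributions.

Entropies:
  H(A) = 1.7338 bits
  H(B) = 2.4088 bits
  H(C) = 0.4668 bits
  H(D) = 2.5850 bits

Ranking: D > B > A > C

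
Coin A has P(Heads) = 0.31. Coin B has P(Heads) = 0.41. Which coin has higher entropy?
B

For binary distributions, entropy is maximized at p=0.5 and decreases as p moves toward 0 or 1.

H(A) = H(0.31) = 0.8932 bits
H(B) = H(0.41) = 0.9765 bits

Distribution B (p=0.41) is closer to uniform (p=0.5), so it has higher entropy.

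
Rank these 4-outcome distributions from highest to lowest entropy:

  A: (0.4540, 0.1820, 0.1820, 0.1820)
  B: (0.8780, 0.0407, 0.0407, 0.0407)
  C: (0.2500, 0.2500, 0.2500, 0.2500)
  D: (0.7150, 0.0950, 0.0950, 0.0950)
C > A > D > B

Key insight: Entropy is maximized by uniform distributions and minimized by concentrated distributions.

Entropies:
  H(A) = 1.8593 bits
  H(B) = 0.7284 bits
  H(C) = 2.0000 bits
  H(D) = 1.3139 bits

Ranking: C > A > D > B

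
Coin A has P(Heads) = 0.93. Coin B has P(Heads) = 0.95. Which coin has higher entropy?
A

For binary distributions, entropy is maximized at p=0.5 and decreases as p moves toward 0 or 1.

H(A) = H(0.93) = 0.3659 bits
H(B) = H(0.95) = 0.2864 bits

Distribution A (p=0.93) is closer to uniform (p=0.5), so it has higher entropy.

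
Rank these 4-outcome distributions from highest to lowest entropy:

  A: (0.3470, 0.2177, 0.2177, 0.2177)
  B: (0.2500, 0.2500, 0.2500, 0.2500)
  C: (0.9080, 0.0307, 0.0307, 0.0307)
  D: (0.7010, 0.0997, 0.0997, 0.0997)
B > A > D > C

Key insight: Entropy is maximized by uniform distributions and minimized by concentrated distributions.

Entropies:
  H(A) = 1.9663 bits
  H(B) = 2.0000 bits
  H(C) = 0.5889 bits
  H(D) = 1.3540 bits

Ranking: B > A > D > C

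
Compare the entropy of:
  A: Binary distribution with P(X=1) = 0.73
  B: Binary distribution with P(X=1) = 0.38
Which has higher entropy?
B

For binary distributions, entropy is maximized at p=0.5 and decreases as p moves toward 0 or 1.

H(A) = H(0.73) = 0.8415 bits
H(B) = H(0.38) = 0.9580 bits

Distribution B (p=0.38) is closer to uniform (p=0.5), so it has higher entropy.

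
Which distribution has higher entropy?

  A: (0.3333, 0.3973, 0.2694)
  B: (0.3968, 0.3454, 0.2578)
A

Both distributions are close to uniform, making this a harder comparison.

H(A) = 1.5672 bits
H(B) = 1.5630 bits

The distribution closer to uniform has higher entropy.
Answer: A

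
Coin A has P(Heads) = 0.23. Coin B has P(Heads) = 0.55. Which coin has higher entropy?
B

For binary distributions, entropy is maximized at p=0.5 and decreases as p moves toward 0 or 1.

H(A) = H(0.23) = 0.7780 bits
H(B) = H(0.55) = 0.9928 bits

Distribution B (p=0.55) is closer to uniform (p=0.5), so it has higher entropy.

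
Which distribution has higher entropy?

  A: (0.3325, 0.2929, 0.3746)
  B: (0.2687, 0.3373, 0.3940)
A

Both distributions are close to uniform, making this a harder comparison.

H(A) = 1.5777 bits
H(B) = 1.5677 bits

The distribution closer to uniform has higher entropy.
Answer: A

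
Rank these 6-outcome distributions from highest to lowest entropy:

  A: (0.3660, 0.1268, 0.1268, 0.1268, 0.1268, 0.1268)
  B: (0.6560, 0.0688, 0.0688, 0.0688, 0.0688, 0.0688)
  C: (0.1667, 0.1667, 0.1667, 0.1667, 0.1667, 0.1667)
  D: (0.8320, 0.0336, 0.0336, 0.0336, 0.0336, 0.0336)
C > A > B > D

Key insight: Entropy is maximized by uniform distributions and minimized by concentrated distributions.

Entropies:
  H(A) = 2.4197 bits
  H(B) = 1.7273 bits
  H(C) = 2.5850 bits
  H(D) = 1.0432 bits

Ranking: C > A > B > D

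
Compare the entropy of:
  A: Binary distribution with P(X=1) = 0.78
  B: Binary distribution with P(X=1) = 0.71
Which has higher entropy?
B

For binary distributions, entropy is maximized at p=0.5 and decreases as p moves toward 0 or 1.

H(A) = H(0.78) = 0.7602 bits
H(B) = H(0.71) = 0.8687 bits

Distribution B (p=0.71) is closer to uniform (p=0.5), so it has higher entropy.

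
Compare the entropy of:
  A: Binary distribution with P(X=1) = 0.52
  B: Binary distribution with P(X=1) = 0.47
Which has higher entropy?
A

For binary distributions, entropy is maximized at p=0.5 and decreases as p moves toward 0 or 1.

H(A) = H(0.52) = 0.9988 bits
H(B) = H(0.47) = 0.9974 bits

Distribution A (p=0.52) is closer to uniform (p=0.5), so it has higher entropy.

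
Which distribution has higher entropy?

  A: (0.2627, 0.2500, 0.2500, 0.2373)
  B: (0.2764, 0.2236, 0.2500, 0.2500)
A

Both distributions are close to uniform, making this a harder comparison.

H(A) = 1.9991 bits
H(B) = 1.9960 bits

The distribution closer to uniform has higher entropy.
Answer: A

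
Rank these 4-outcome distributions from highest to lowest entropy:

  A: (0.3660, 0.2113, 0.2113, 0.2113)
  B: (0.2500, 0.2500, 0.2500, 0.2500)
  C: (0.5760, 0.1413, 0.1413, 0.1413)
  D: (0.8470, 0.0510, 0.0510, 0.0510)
B > A > C > D

Key insight: Entropy is maximized by uniform distributions and minimized by concentrated distributions.

Entropies:
  H(A) = 1.9524 bits
  H(B) = 2.0000 bits
  H(C) = 1.6553 bits
  H(D) = 0.8598 bits

Ranking: B > A > C > D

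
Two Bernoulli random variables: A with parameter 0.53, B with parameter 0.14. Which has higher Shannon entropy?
A

For binary distributions, entropy is maximized at p=0.5 and decreases as p moves toward 0 or 1.

H(A) = H(0.53) = 0.9974 bits
H(B) = H(0.14) = 0.5842 bits

Distribution A (p=0.53) is closer to uniform (p=0.5), so it has higher entropy.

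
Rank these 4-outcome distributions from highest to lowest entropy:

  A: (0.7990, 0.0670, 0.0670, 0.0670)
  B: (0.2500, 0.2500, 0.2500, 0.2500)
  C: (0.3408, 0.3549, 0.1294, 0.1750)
B > C > A

Key insight: Entropy is maximized by uniform distributions and minimized by concentrated distributions.

- Uniform distributions have maximum entropy log₂(4) = 2.0000 bits
- The more "peaked" or concentrated a distribution, the lower its entropy

Entropies:
  H(A) = 1.0425 bits
  H(B) = 2.0000 bits
  H(C) = 1.8814 bits

Ranking: B > C > A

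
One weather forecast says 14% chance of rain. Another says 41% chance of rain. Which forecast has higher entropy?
41% forecast

Treat each forecast as a Bernoulli distribution. Binary entropy is maximized at p=0.5 and falls off symmetrically toward 0 or 1. The 41% forecast is closer to 50%, so it is more uncertain. H(14%) ≈ 0.584 bits, H(41%) ≈ 0.977 bits.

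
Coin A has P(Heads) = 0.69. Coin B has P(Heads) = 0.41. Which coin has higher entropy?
B

For binary distributions, entropy is maximized at p=0.5 and decreases as p moves toward 0 or 1.

H(A) = H(0.69) = 0.8932 bits
H(B) = H(0.41) = 0.9765 bits

Distribution B (p=0.41) is closer to uniform (p=0.5), so it has higher entropy.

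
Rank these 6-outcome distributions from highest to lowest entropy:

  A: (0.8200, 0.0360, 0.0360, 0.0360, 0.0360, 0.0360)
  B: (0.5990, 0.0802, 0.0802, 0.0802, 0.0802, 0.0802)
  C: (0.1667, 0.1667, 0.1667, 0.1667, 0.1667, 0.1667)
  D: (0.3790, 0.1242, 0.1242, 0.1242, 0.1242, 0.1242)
C > D > B > A

Key insight: Entropy is maximized by uniform distributions and minimized by concentrated distributions.

Entropies:
  H(A) = 1.0980 bits
  H(B) = 1.9026 bits
  H(C) = 2.5850 bits
  H(D) = 2.3993 bits

Ranking: C > D > B > A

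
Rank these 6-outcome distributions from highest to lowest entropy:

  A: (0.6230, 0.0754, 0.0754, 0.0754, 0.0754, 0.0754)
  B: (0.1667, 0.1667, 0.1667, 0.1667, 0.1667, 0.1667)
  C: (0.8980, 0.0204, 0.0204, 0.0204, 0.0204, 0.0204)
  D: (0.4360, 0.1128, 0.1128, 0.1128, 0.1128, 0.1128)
B > D > A > C

Key insight: Entropy is maximized by uniform distributions and minimized by concentrated distributions.

Entropies:
  H(A) = 1.8313 bits
  H(B) = 2.5850 bits
  H(C) = 0.7121 bits
  H(D) = 2.2977 bits

Ranking: B > D > A > C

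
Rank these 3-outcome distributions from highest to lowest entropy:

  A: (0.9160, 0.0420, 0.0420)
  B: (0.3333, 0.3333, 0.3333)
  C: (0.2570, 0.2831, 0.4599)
B > C > A

Key insight: Entropy is maximized by uniform distributions and minimized by concentrated distributions.

- Uniform distributions have maximum entropy log₂(3) = 1.5850 bits
- The more "peaked" or concentrated a distribution, the lower its entropy

Entropies:
  H(A) = 0.5001 bits
  H(B) = 1.5850 bits
  H(C) = 1.5345 bits

Ranking: B > C > A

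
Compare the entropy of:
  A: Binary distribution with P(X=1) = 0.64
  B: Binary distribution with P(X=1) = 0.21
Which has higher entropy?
A

For binary distributions, entropy is maximized at p=0.5 and decreases as p moves toward 0 or 1.

H(A) = H(0.64) = 0.9427 bits
H(B) = H(0.21) = 0.7415 bits

Distribution A (p=0.64) is closer to uniform (p=0.5), so it has higher entropy.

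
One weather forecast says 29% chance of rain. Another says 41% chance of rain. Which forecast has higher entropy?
41% forecast

Treat each forecast as a Bernoulli distribution. Binary entropy is maximized at p=0.5 and falls off symmetrically toward 0 or 1. The 41% forecast is closer to 50%, so it is more uncertain. H(29%) ≈ 0.869 bits, H(41%) ≈ 0.977 bits.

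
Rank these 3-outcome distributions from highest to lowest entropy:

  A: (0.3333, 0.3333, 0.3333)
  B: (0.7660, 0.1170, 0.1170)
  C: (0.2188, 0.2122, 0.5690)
A > C > B

Key insight: Entropy is maximized by uniform distributions and minimized by concentrated distributions.

- Uniform distributions have maximum entropy log₂(3) = 1.5850 bits
- The more "peaked" or concentrated a distribution, the lower its entropy

Entropies:
  H(A) = 1.5850 bits
  H(B) = 1.0189 bits
  H(C) = 1.4171 bits

Ranking: A > C > B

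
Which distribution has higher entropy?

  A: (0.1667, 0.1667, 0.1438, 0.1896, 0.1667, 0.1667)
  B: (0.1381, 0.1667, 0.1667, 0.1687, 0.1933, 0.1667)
A

Both distributions are close to uniform, making this a harder comparison.

H(A) = 2.5804 bits
H(B) = 2.5783 bits

The distribution closer to uniform has higher entropy.
Answer: A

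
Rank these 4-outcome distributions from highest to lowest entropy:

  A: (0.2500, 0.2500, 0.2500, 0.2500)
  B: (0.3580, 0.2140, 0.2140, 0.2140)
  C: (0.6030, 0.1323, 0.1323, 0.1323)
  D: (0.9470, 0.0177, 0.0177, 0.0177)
A > B > C > D

Key insight: Entropy is maximized by uniform distributions and minimized by concentrated distributions.

Entropies:
  H(A) = 2.0000 bits
  H(B) = 1.9586 bits
  H(C) = 1.5984 bits
  H(D) = 0.3830 bits

Ranking: A > B > C > D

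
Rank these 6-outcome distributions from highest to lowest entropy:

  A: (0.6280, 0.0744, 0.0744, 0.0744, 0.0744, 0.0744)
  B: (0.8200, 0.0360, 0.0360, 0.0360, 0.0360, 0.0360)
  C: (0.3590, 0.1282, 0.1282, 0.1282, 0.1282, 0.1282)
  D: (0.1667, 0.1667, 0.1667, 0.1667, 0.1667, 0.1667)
D > C > A > B

Key insight: Entropy is maximized by uniform distributions and minimized by concentrated distributions.

Entropies:
  H(A) = 1.8160 bits
  H(B) = 1.0980 bits
  H(C) = 2.4302 bits
  H(D) = 2.5850 bits

Ranking: D > C > A > B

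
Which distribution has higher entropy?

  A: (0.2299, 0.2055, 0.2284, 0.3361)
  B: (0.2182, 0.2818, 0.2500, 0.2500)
B

Both distributions are close to uniform, making this a harder comparison.

H(A) = 1.9720 bits
H(B) = 1.9942 bits

The distribution closer to uniform has higher entropy.
Answer: B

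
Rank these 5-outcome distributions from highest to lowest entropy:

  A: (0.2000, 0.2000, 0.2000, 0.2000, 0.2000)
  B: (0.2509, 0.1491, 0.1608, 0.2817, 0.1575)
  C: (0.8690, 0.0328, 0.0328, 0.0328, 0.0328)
A > B > C

Key insight: Entropy is maximized by uniform distributions and minimized by concentrated distributions.

- Uniform distributions have maximum entropy log₂(5) = 2.3219 bits
- The more "peaked" or concentrated a distribution, the lower its entropy

Entropies:
  H(A) = 2.3219 bits
  H(B) = 2.2687 bits
  H(C) = 0.8222 bits

Ranking: A > B > C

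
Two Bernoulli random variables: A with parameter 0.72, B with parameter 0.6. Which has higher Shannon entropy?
B

For binary distributions, entropy is maximized at p=0.5 and decreases as p moves toward 0 or 1.

H(A) = H(0.72) = 0.8555 bits
H(B) = H(0.6) = 0.9710 bits

Distribution B (p=0.6) is closer to uniform (p=0.5), so it has higher entropy.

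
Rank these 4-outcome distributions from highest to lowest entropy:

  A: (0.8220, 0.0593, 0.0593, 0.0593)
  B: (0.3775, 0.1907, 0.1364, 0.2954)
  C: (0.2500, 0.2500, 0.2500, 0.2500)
C > B > A

Key insight: Entropy is maximized by uniform distributions and minimized by concentrated distributions.

- Uniform distributions have maximum entropy log₂(4) = 2.0000 bits
- The more "peaked" or concentrated a distribution, the lower its entropy

Entropies:
  H(A) = 0.9578 bits
  H(B) = 1.8982 bits
  H(C) = 2.0000 bits

Ranking: C > B > A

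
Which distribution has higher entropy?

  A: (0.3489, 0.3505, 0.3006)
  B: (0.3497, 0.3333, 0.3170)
B

Both distributions are close to uniform, making this a harder comparison.

H(A) = 1.5814 bits
H(B) = 1.5838 bits

The distribution closer to uniform has higher entropy.
Answer: B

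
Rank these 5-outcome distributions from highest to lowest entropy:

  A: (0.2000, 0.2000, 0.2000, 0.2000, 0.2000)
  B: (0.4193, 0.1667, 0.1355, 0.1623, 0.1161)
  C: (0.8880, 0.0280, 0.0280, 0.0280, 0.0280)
A > B > C

Key insight: Entropy is maximized by uniform distributions and minimized by concentrated distributions.

- Uniform distributions have maximum entropy log₂(5) = 2.3219 bits
- The more "peaked" or concentrated a distribution, the lower its entropy

Entropies:
  H(A) = 2.3219 bits
  H(B) = 2.1339 bits
  H(C) = 0.7299 bits

Ranking: A > B > C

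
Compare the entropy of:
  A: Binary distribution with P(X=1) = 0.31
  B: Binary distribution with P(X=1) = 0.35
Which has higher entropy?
B

For binary distributions, entropy is maximized at p=0.5 and decreases as p moves toward 0 or 1.

H(A) = H(0.31) = 0.8932 bits
H(B) = H(0.35) = 0.9341 bits

Distribution B (p=0.35) is closer to uniform (p=0.5), so it has higher entropy.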